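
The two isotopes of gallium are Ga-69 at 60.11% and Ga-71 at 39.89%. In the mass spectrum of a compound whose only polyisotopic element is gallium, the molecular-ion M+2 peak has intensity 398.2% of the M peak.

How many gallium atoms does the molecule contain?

For n independent Ga atoms, I(M+2)/I(M) = n · (abundance Ga-71) / (abundance Ga-69) = n · 0.3989/0.6011.
n = 3.982 × 0.6011/0.3989 = 6.00 ≈ 6

6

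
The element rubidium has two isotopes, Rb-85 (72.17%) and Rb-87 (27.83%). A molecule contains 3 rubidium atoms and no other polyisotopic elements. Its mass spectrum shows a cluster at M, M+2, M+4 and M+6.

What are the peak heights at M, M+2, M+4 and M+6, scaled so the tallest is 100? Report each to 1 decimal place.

86.4 : 100.0 : 38.6 : 5.0

Expanding (0.7217 + 0.2783)^3:
P(M) = 0.7217^3 = 0.375898
P(M+2) = 3 × 0.7217^2 × 0.2783^1 = 0.434858
P(M+4) = 3 × 0.7217^1 × 0.2783^2 = 0.167689
P(M+6) = 0.2783^3 = 0.021555
The M+2 peak is largest (0.434858); scaling to 100 gives 86.4 : 100.0 : 38.6 : 5.0.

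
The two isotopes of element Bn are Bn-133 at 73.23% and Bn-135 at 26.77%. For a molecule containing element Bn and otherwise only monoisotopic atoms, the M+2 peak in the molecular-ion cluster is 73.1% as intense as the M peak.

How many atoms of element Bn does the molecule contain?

With n Bn atoms, P(M+2)/P(M) = C(n,1)·p^(n−1)q / p^n = n·q/p = n · 0.2677/0.7323.
n = 0.731 × 0.7323/0.2677 = 2.00 ≈ 2

2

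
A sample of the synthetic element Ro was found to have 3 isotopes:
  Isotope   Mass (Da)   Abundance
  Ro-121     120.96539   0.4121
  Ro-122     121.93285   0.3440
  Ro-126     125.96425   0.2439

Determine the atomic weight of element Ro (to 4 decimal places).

122.5174 Da

Ar = Σ fᵢ·mᵢ = 0.4121 × 120.96539 + 0.3440 × 121.93285 + 0.2439 × 125.96425
= 49.849837 + 41.944900 + 30.722681 = 122.517418 Da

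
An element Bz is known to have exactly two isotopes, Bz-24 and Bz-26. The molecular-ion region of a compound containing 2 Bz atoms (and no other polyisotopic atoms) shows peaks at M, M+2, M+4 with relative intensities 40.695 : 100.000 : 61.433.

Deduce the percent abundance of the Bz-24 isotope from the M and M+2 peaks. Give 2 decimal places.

Write p for the Bz-24 fraction. I(M+2)/I(M) = [C(2,1)·p^1·(1−p)] / p^2 = 2·(1−p)/p = 100.000/40.695 = 2.4573
(1−p)/p = 2.4573/2 = 1.2287  ⇒  p = 1/(1 + 1.2287) = 0.4487
Bz-24: 44.87%, Bz-26: 55.13%.

44.87%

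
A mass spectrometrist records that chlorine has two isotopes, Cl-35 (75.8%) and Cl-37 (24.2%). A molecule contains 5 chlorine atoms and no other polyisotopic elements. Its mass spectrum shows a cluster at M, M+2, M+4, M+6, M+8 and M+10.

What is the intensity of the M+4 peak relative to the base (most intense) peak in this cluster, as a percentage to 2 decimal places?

(0.758 + 0.242)^5 gives M 0.2502, M+2 0.3994, M+4 0.2551, M+6 0.0814, M+8 0.0130, M+10 0.0008; the largest is M+2.
P(M+2) = C(5,1) × 0.758^4 × 0.242^1 = 5 × 0.33012379 × 0.2420 = 0.399450 (base)
P(M+4) = C(5,2) × 0.758^3 × 0.242^2 = 10 × 0.43551951 × 0.058564 = 0.255058
Relative intensity = 0.255058 / 0.399450 × 100 = 63.85

63.85%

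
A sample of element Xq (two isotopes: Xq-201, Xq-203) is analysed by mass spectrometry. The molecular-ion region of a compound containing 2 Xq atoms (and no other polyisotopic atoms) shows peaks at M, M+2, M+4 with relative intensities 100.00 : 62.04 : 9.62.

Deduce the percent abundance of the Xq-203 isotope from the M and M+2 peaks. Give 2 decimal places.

If p is the fraction of Xq that is Xq-201, then I(M+2)/I(M) = [C(2,1)·p^1·(1−p)] / p^2 = 2·(1−p)/p = 62.04/100.00 = 0.6204
(1−p)/p = 0.6204/2 = 0.3102  ⇒  p = 1/(1 + 0.3102) = 0.7632
Xq-201: 76.32%, Xq-203: 23.68%.

23.68%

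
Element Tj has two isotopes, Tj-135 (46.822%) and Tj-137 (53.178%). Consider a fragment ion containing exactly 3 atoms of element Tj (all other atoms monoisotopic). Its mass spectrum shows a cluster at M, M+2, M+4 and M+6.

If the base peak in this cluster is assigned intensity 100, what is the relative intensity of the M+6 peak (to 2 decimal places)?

(0.46822 + 0.53178)^3 gives M 0.1026, M+2 0.3497, M+4 0.3972, M+6 0.1504; the largest is M+4.
P(M+4) = C(3,2) × 0.46822^1 × 0.53178^2 = 3 × 0.46822 × 0.28278997 = 0.397224 (base)
P(M+6) = C(3,3) × 0.46822^0 × 0.53178^3 = 1 × 1.0000 × 0.15038205 = 0.150382
Relative intensity = 0.150382 / 0.397224 × 100 = 37.86

37.86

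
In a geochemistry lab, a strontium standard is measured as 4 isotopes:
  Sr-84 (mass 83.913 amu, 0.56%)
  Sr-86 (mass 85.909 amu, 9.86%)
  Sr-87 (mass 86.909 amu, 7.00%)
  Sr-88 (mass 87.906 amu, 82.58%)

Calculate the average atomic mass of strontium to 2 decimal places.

87.62 amu

Weight each isotope mass by its fractional abundance: 0.0056 × 83.913 + 0.0986 × 85.909 + 0.0700 × 86.909 + 0.8258 × 87.906
= 0.4699 + 8.4706 + 6.0836 + 72.5928 = 87.6169 amu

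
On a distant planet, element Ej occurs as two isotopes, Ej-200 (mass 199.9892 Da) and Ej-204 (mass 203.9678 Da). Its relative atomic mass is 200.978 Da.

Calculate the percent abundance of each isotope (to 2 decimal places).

Writing the weighted mean with unknown fraction x of Ej-200:
199.9892·x + 203.9678·(1 − x) = 200.978
(199.9892 − 203.9678)·x = 200.978 − 203.9678
x = -2.9898 / -3.9786 = 0.75147 → 75.15% Ej-200, 24.85% Ej-204.

Ej-200: 75.15%, Ej-204: 24.85%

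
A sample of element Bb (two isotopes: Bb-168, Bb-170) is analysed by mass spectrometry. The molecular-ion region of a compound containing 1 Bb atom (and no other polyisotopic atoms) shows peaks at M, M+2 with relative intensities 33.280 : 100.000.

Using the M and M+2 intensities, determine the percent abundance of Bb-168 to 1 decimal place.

Let p = fractional abundance of Bb-168. I(M+2)/I(M) = [C(1,1)·p^0·(1−p)] / p^1 = 1·(1−p)/p = 100.000/33.280 = 3.0048
(1−p)/p = 3.0048/1 = 3.0048  ⇒  p = 1/(1 + 3.0048) = 0.2497
Bb-168: 25.0%, Bb-170: 75.0%.

25.0%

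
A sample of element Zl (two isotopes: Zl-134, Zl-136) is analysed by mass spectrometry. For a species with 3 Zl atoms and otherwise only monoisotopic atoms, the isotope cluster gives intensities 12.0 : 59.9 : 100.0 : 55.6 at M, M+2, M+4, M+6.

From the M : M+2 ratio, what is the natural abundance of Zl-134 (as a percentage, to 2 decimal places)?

37.54%

Write p for the Zl-134 fraction. I(M+2)/I(M) = [C(3,1)·p^2·(1−p)] / p^3 = 3·(1−p)/p = 59.9/12.0 = 4.9917
(1−p)/p = 4.9917/3 = 1.6639  ⇒  p = 1/(1 + 1.6639) = 0.3754
Zl-134: 37.54%, Zl-136: 62.46%.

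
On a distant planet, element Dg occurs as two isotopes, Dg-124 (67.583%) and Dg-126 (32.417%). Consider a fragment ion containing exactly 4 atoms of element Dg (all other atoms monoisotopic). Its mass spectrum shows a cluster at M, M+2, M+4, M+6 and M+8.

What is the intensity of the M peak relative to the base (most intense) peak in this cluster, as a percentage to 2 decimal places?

Binomial terms of (0.67583 + 0.32417)^4: M 0.2086, M+2 0.4003, M+4 0.2880, M+6 0.0921, M+8 0.0110 → M+2 is the base peak.
P(M+2) = C(4,1) × 0.67583^3 × 0.32417^1 = 4 × 0.30868278 × 0.32417 = 0.400263 (base)
P(M) = C(4,0) × 0.67583^4 × 0.32417^0 = 1 × 0.20861708 × 1.0000 = 0.208617
Relative intensity = 0.208617 / 0.400263 × 100 = 52.12

52.12%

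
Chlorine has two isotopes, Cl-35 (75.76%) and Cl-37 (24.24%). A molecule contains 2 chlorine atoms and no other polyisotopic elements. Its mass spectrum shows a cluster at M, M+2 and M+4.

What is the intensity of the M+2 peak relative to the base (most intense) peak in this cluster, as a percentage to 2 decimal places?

63.99%

Term probabilities: M 0.5740, M+2 0.3673, M+4 0.0588. Base peak = M.
P(M) = C(2,0) × 0.7576^2 × 0.2424^0 = 1 × 0.57395776 × 1.0000 = 0.573958 (base)
P(M+2) = C(2,1) × 0.7576^1 × 0.2424^1 = 2 × 0.7576 × 0.2424 = 0.367284
Relative intensity = 0.367284 / 0.573958 × 100 = 63.99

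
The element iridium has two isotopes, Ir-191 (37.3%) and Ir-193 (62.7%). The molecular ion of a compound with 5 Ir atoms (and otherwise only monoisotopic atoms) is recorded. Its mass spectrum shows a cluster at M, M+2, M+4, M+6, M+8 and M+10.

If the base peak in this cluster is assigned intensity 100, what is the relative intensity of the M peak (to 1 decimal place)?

2.1

(0.373 + 0.627)^5 gives M 0.0072, M+2 0.0607, M+4 0.2040, M+6 0.3429, M+8 0.2882, M+10 0.0969; the largest is M+6.
P(M+6) = C(5,3) × 0.373^2 × 0.627^3 = 10 × 0.139129 × 0.24649188 = 0.342942 (base)
P(M) = C(5,0) × 0.373^5 × 0.627^0 = 1 × 0.00722012 × 1.0000 = 0.007220
Relative intensity = 0.007220 / 0.342942 × 100 = 2.1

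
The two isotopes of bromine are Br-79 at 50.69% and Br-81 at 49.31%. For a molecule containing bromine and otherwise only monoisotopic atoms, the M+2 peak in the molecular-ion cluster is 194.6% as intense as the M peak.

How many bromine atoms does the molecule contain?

The M+2/M ratio from n Br atoms is n · q/p = n · 0.4931/0.5069.
n = 1.946 × 0.5069/0.4931 = 2.00 ≈ 2

2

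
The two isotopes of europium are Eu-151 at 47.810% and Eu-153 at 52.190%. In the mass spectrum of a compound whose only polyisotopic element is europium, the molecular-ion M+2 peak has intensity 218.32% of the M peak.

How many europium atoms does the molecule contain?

With n Eu atoms, P(M+2)/P(M) = C(n,1)·p^(n−1)q / p^n = n·q/p = n · 0.52190/0.47810.
n = 2.1832 × 0.47810/0.52190 = 2.00 ≈ 2

2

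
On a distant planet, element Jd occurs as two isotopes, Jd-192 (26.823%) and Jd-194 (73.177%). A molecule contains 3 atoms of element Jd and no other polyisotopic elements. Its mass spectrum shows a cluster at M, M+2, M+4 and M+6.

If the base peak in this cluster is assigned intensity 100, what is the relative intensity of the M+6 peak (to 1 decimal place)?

90.9

Term probabilities: M 0.0193, M+2 0.1579, M+4 0.4309, M+6 0.3919. Base peak = M+4.
P(M+4) = C(3,2) × 0.26823^1 × 0.73177^2 = 3 × 0.26823 × 0.53548733 = 0.430901 (base)
P(M+6) = C(3,3) × 0.26823^0 × 0.73177^3 = 1 × 1.0000 × 0.39185357 = 0.391854
Relative intensity = 0.391854 / 0.430901 × 100 = 90.9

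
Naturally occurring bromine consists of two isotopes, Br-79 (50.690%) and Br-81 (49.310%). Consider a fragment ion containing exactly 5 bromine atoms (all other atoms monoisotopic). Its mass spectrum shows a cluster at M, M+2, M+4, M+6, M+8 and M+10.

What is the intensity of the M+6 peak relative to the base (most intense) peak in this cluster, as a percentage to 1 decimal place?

Binomial terms of (0.50690 + 0.49310)^5: M 0.0335, M+2 0.1628, M+4 0.3167, M+6 0.3081, M+8 0.1498, M+10 0.0292 → M+4 is the base peak.
P(M+4) = C(5,2) × 0.50690^3 × 0.49310^2 = 10 × 0.13024674 × 0.24314761 = 0.316692 (base)
P(M+6) = C(5,3) × 0.50690^2 × 0.49310^3 = 10 × 0.25694761 × 0.11989609 = 0.308070
Relative intensity = 0.308070 / 0.316692 × 100 = 97.3

97.3%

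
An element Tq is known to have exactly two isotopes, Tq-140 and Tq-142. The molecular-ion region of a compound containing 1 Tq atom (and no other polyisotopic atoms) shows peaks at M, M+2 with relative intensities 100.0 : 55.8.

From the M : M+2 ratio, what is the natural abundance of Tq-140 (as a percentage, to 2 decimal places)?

If p is the fraction of Tq that is Tq-140, then I(M+2)/I(M) = [C(1,1)·p^0·(1−p)] / p^1 = 1·(1−p)/p = 55.8/100.0 = 0.5580
(1−p)/p = 0.5580/1 = 0.5580  ⇒  p = 1/(1 + 0.5580) = 0.6418
Tq-140: 64.18%, Tq-142: 35.82%.

64.18%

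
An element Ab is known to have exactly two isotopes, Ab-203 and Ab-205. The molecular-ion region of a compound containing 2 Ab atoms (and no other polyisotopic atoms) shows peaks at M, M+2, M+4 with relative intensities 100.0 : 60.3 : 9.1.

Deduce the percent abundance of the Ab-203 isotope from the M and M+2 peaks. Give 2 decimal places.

76.83%

Let p = fractional abundance of Ab-203. I(M+2)/I(M) = [C(2,1)·p^1·(1−p)] / p^2 = 2·(1−p)/p = 60.3/100.0 = 0.6030
(1−p)/p = 0.6030/2 = 0.3015  ⇒  p = 1/(1 + 0.3015) = 0.7683
Ab-203: 76.83%, Ab-205: 23.17%.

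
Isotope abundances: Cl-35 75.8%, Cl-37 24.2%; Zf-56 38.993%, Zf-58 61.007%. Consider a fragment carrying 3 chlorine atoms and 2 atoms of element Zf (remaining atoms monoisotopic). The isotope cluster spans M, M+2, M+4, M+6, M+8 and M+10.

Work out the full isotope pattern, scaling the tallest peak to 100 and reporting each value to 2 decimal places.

Chlorine pattern (n=3): 0.43551951 : 0.41713346 : 0.13317454 : 0.01417249
Element Zf pattern (n=2): 0.1520454 : 0.47576919 : 0.3721854
Convolve the two distributions (both contribute in 2-u steps):
  M: 0.43551951×0.1520454 = 0.066219
  M+2: 0.43551951×0.47576919 + 0.41713346×0.1520454 = 0.270630
  M+4: 0.43551951×0.3721854 + 0.41713346×0.47576919 + 0.13317454×0.1520454 = 0.380802
  M+6: 0.41713346×0.3721854 + 0.13317454×0.47576919 + 0.01417249×0.1520454 = 0.220766
  M+8: 0.13317454×0.3721854 + 0.01417249×0.47576919 = 0.056308
  M+10: 0.01417249×0.3721854 = 0.005275
Scale to base peak (0.380802) = 100: 17.39 : 71.07 : 100.00 : 57.97 : 14.79 : 1.39

17.39 : 71.07 : 100.00 : 57.97 : 14.79 : 1.39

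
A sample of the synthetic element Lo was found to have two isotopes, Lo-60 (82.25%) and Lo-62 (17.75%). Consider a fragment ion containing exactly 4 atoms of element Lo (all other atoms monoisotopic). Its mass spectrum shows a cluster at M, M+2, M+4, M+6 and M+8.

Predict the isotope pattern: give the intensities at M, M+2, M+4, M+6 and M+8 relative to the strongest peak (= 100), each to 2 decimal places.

100.00 : 86.32 : 27.94 : 4.02 : 0.22

Each Lo atom is independently Lo-60 (p = 0.8225) or Lo-62 (q = 0.1775); the cluster is the binomial expansion (p + q)^4.
P(M) = 0.8225^4 = 0.457661
P(M+2) = 4 × 0.8225^3 × 0.1775^1 = 0.395063
P(M+4) = 6 × 0.8225^2 × 0.1775^2 = 0.127885
P(M+6) = 4 × 0.8225^1 × 0.1775^3 = 0.018399
P(M+8) = 0.1775^4 = 0.000993
The M peak is largest (0.457661); scaling to 100 gives 100.00 : 86.32 : 27.94 : 4.02 : 0.22.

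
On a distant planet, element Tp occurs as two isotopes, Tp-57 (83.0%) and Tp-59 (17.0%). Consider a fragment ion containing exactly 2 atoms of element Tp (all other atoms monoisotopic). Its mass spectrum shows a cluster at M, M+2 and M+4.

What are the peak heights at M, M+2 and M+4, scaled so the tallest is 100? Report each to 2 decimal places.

Each Tp atom is independently Tp-57 (p = 0.830) or Tp-59 (q = 0.170); the cluster is the binomial expansion (p + q)^2.
P(M) = 0.830^2 = 0.688900
P(M+2) = 2 × 0.830^1 × 0.170^1 = 0.282200
P(M+4) = 0.170^2 = 0.028900
The M peak is largest (0.688900); scaling to 100 gives 100.00 : 40.96 : 4.20.

100.00 : 40.96 : 4.20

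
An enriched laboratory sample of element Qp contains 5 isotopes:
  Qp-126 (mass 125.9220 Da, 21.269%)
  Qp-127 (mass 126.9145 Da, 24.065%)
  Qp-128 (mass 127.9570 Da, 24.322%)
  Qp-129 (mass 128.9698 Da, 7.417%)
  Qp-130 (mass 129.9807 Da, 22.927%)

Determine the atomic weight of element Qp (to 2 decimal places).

Ar = Σ fᵢ·mᵢ = 0.21269 × 125.9220 + 0.24065 × 126.9145 + 0.24322 × 127.9570 + 0.07417 × 128.9698 + 0.22927 × 129.9807
= 26.78235 + 30.54197 + 31.12170 + 9.56569 + 29.80068 = 127.81239 Da

127.81 Da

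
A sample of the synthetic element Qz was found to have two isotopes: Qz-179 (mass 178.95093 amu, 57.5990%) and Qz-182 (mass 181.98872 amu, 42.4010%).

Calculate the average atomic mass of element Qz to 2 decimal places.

180.24 amu

Average mass = Σ (abundance × isotope mass) = 0.575990 × 178.95093 + 0.424010 × 181.98872
= 103.073946 + 77.165037 = 180.238983 amu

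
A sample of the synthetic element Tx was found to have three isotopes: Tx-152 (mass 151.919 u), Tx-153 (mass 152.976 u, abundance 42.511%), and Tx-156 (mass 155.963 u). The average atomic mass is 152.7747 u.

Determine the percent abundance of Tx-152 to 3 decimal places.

47.441%

Let x and y be the fractions of Tx-152 and Tx-156. Then x + y = 1 − 0.42511 = 0.57489 and 151.919x + 155.963y = 152.7747 − 0.42511×152.976 = 87.74307264.
Substituting: 151.919x + 155.963(0.57489 − x) = 87.74307264
(151.919 − 155.963)x = -1.91849643  ⇒  x = 0.47441, y = 0.10048
Tx-152: 47.441%, Tx-156: 10.048%.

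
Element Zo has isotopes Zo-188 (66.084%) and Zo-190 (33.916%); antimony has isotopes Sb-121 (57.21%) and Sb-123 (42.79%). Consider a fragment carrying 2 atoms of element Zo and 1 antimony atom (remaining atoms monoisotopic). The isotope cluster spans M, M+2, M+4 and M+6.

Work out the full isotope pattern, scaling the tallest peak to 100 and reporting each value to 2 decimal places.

Element Zo pattern (n=2): 0.43670951 : 0.44826099 : 0.11502951
Antimony pattern (n=1): 0.5721 : 0.4279
Convolve the two distributions (both contribute in 2-u steps):
  M: 0.43670951×0.5721 = 0.249842
  M+2: 0.43670951×0.4279 + 0.44826099×0.5721 = 0.443318
  M+4: 0.44826099×0.4279 + 0.11502951×0.5721 = 0.257619
  M+6: 0.11502951×0.4279 = 0.049221
Scale to base peak (0.443318) = 100: 56.36 : 100.00 : 58.11 : 11.10

56.36 : 100.00 : 58.11 : 11.10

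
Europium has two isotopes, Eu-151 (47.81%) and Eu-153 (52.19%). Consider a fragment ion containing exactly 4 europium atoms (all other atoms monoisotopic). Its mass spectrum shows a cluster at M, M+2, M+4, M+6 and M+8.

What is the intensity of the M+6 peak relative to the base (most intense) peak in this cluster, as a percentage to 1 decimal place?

Binomial terms of (0.4781 + 0.5219)^4: M 0.0522, M+2 0.2281, M+4 0.3736, M+6 0.2719, M+8 0.0742 → M+4 is the base peak.
P(M+4) = C(4,2) × 0.4781^2 × 0.5219^2 = 6 × 0.22857961 × 0.27237961 = 0.373563 (base)
P(M+6) = C(4,3) × 0.4781^1 × 0.5219^3 = 4 × 0.4781 × 0.14215492 = 0.271857
Relative intensity = 0.271857 / 0.373563 × 100 = 72.8

72.8%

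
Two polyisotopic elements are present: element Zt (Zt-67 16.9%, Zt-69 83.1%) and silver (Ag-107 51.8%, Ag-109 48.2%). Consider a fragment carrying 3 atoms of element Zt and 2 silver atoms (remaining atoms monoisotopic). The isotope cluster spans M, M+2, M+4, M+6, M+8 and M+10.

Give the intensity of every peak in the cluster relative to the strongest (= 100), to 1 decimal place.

0.4 : 5.8 : 35.5 : 93.9 : 100.0 : 36.2

Element Zt pattern (n=3): 0.00482681 : 0.07120257 : 0.35011443 : 0.57385619
Silver pattern (n=2): 0.268324 : 0.499352 : 0.232324
Convolve the two distributions (both contribute in 2-u steps):
  M: 0.00482681×0.268324 = 0.001295
  M+2: 0.00482681×0.499352 + 0.07120257×0.268324 = 0.021516
  M+4: 0.00482681×0.232324 + 0.07120257×0.499352 + 0.35011443×0.268324 = 0.130621
  M+6: 0.07120257×0.232324 + 0.35011443×0.499352 + 0.57385619×0.268324 = 0.345352
  M+8: 0.35011443×0.232324 + 0.57385619×0.499352 = 0.367896
  M+10: 0.57385619×0.232324 = 0.133321
Scale to base peak (0.367896) = 100: 0.4 : 5.8 : 35.5 : 93.9 : 100.0 : 36.2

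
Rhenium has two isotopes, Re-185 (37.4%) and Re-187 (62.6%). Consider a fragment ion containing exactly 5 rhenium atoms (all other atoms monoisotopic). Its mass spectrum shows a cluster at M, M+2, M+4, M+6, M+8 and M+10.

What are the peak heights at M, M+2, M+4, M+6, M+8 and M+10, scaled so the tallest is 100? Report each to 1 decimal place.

Each Re atom is independently Re-185 (p = 0.374) or Re-187 (q = 0.626); the cluster is the binomial expansion (p + q)^5.
P(M) = 0.374^5 = 0.007317
P(M+2) = 5 × 0.374^4 × 0.626^1 = 0.061239
P(M+4) = 10 × 0.374^3 × 0.626^2 = 0.205005
P(M+6) = 10 × 0.374^2 × 0.626^3 = 0.343136
P(M+8) = 5 × 0.374^1 × 0.626^4 = 0.287170
P(M+10) = 0.626^5 = 0.096133
The M+6 peak is largest (0.343136); scaling to 100 gives 2.1 : 17.8 : 59.7 : 100.0 : 83.7 : 28.0.

2.1 : 17.8 : 59.7 : 100.0 : 83.7 : 28.0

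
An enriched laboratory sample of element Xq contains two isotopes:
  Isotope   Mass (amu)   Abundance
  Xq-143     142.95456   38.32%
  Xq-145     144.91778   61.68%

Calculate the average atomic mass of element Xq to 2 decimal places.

Ar = Σ fᵢ·mᵢ = 0.3832 × 142.95456 + 0.6168 × 144.91778
= 54.780187 + 89.385287 = 144.165474 amu

144.17 amu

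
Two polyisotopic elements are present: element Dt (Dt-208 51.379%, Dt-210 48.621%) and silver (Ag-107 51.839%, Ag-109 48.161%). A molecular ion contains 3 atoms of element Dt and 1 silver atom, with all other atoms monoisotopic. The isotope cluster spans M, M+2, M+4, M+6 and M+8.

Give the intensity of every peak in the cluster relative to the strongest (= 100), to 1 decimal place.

Element Dt pattern (n=3): 0.13563037 : 0.38504939 : 0.36438012 : 0.11494012
Silver pattern (n=1): 0.51839 : 0.48161
Convolve the two distributions (both contribute in 2-u steps):
  M: 0.13563037×0.51839 = 0.070309
  M+2: 0.13563037×0.48161 + 0.38504939×0.51839 = 0.264927
  M+4: 0.38504939×0.48161 + 0.36438012×0.51839 = 0.374335
  M+6: 0.36438012×0.48161 + 0.11494012×0.51839 = 0.235073
  M+8: 0.11494012×0.48161 = 0.055356
Scale to base peak (0.374335) = 100: 18.8 : 70.8 : 100.0 : 62.8 : 14.8

18.8 : 70.8 : 100.0 : 62.8 : 14.8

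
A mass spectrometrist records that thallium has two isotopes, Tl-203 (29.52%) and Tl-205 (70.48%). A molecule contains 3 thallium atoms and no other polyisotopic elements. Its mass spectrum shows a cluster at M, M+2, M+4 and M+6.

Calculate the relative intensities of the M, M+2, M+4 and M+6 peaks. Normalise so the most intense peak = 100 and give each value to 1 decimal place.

5.8 : 41.9 : 100.0 : 79.6

Expanding (0.2952 + 0.7048)^3:
P(M) = 0.2952^3 = 0.025725
P(M+2) = 3 × 0.2952^2 × 0.7048^1 = 0.184255
P(M+4) = 3 × 0.2952^1 × 0.7048^2 = 0.439916
P(M+6) = 0.7048^3 = 0.350104
The M+4 peak is largest (0.439916); scaling to 100 gives 5.8 : 41.9 : 100.0 : 79.6.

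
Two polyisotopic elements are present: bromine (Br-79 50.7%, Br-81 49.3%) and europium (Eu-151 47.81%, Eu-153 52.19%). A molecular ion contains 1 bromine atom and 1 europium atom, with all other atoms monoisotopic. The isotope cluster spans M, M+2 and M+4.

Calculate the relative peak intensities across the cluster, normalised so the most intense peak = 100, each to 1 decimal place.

48.4 : 100.0 : 51.4

Bromine pattern (n=1): 0.5070 : 0.4930
Europium pattern (n=1): 0.4781 : 0.5219
Convolve the two distributions (both contribute in 2-u steps):
  M: 0.5070×0.4781 = 0.242397
  M+2: 0.5070×0.5219 + 0.4930×0.4781 = 0.500307
  M+4: 0.4930×0.5219 = 0.257297
Scale to base peak (0.500307) = 100: 48.4 : 100.0 : 51.4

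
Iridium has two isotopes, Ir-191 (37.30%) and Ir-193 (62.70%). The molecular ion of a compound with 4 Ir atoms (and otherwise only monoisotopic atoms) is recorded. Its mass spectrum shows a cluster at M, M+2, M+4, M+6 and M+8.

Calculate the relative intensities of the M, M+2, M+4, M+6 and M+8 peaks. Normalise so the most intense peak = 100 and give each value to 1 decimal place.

5.3 : 35.4 : 89.2 : 100.0 : 42.0

Expanding (0.3730 + 0.6270)^4:
P(M) = 0.3730^4 = 0.019357
P(M+2) = 4 × 0.3730^3 × 0.6270^1 = 0.130153
P(M+4) = 6 × 0.3730^2 × 0.6270^2 = 0.328174
P(M+6) = 4 × 0.3730^1 × 0.6270^3 = 0.367766
P(M+8) = 0.6270^4 = 0.154550
The M+6 peak is largest (0.367766); scaling to 100 gives 5.3 : 35.4 : 89.2 : 100.0 : 42.0.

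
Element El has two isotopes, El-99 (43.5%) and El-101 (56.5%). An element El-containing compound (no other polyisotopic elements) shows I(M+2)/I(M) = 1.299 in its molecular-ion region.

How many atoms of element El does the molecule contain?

For n independent El atoms, I(M+2)/I(M) = n · (abundance El-101) / (abundance El-99) = n · 0.565/0.435.
n = 1.299 × 0.435/0.565 = 1.00 ≈ 1

1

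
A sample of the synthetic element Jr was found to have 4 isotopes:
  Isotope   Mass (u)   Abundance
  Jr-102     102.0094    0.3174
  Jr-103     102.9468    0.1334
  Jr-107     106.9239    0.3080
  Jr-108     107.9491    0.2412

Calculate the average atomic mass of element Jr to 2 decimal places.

Ar = Σ fᵢ·mᵢ = 0.3174 × 102.0094 + 0.1334 × 102.9468 + 0.3080 × 106.9239 + 0.2412 × 107.9491
= 32.37778 + 13.73310 + 32.93256 + 26.03732 = 105.08076 u

105.08 u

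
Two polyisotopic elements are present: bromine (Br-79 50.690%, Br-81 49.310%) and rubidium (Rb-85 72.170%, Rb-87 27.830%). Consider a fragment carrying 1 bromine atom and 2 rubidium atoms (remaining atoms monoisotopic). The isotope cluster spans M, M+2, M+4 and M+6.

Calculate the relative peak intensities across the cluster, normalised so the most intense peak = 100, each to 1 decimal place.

Bromine pattern (n=1): 0.5069 : 0.4931
Rubidium pattern (n=2): 0.52085089 : 0.40169822 : 0.07745089
Convolve the two distributions (both contribute in 2-u steps):
  M: 0.5069×0.52085089 = 0.264019
  M+2: 0.5069×0.40169822 + 0.4931×0.52085089 = 0.460452
  M+4: 0.5069×0.07745089 + 0.4931×0.40169822 = 0.237337
  M+6: 0.4931×0.07745089 = 0.038191
Scale to base peak (0.460452) = 100: 57.3 : 100.0 : 51.5 : 8.3

57.3 : 100.0 : 51.5 : 8.3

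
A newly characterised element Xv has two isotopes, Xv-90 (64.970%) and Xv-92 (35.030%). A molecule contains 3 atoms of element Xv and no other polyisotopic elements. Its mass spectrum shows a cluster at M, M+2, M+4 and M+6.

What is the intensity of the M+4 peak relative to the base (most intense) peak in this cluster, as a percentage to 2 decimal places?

Binomial terms of (0.64970 + 0.35030)^3: M 0.2742, M+2 0.4436, M+4 0.2392, M+6 0.0430 → M+2 is the base peak.
P(M+2) = C(3,1) × 0.64970^2 × 0.35030^1 = 3 × 0.42211009 × 0.3503 = 0.443595 (base)
P(M+4) = C(3,2) × 0.64970^1 × 0.35030^2 = 3 × 0.6497 × 0.12271009 = 0.239174
Relative intensity = 0.239174 / 0.443595 × 100 = 53.92

53.92%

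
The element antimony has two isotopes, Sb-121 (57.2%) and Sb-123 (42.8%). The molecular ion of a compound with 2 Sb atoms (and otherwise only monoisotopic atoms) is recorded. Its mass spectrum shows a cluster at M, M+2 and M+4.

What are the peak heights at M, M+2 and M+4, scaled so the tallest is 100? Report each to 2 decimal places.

Each Sb atom is independently Sb-121 (p = 0.572) or Sb-123 (q = 0.428); the cluster is the binomial expansion (p + q)^2.
P(M) = 0.572^2 = 0.327184
P(M+2) = 2 × 0.572^1 × 0.428^1 = 0.489632
P(M+4) = 0.428^2 = 0.183184
The M+2 peak is largest (0.489632); scaling to 100 gives 66.82 : 100.00 : 37.41.

66.82 : 100.00 : 37.41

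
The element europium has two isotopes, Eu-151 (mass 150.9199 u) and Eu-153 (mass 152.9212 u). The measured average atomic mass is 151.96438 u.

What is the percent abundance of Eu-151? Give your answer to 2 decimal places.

47.81%

With x = fraction of Eu-151 (so Eu-153 is 1 − x):
150.9199·x + 152.9212·(1 − x) = 151.96438
(150.9199 − 152.9212)·x = 151.96438 − 152.9212
x = -0.95682 / -2.0013 = 0.47810 → 47.81% Eu-151, 52.19% Eu-153.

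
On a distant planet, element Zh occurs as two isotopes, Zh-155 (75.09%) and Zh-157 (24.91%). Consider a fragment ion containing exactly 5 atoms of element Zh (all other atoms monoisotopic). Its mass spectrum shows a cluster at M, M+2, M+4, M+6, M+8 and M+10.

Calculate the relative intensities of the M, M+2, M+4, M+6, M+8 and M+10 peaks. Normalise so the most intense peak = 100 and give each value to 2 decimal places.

The 5 Zh atoms are independent, so intensities follow the terms of (0.7509 + 0.2491)^5.
P(M) = 0.7509^5 = 0.238732
P(M+2) = 5 × 0.7509^4 × 0.2491^1 = 0.395979
P(M+4) = 10 × 0.7509^3 × 0.2491^2 = 0.262720
P(M+6) = 10 × 0.7509^2 × 0.2491^3 = 0.087154
P(M+8) = 5 × 0.7509^1 × 0.2491^4 = 0.014456
P(M+10) = 0.2491^5 = 0.000959
The M+2 peak is largest (0.395979); scaling to 100 gives 60.29 : 100.00 : 66.35 : 22.01 : 3.65 : 0.24.

60.29 : 100.00 : 66.35 : 22.01 : 3.65 : 0.24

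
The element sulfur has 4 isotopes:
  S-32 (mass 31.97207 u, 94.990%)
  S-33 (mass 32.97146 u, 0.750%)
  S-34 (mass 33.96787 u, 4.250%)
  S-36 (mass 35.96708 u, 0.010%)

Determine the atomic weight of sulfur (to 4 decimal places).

The abundance-weighted mean is 0.94990 × 31.97207 + 0.00750 × 32.97146 + 0.04250 × 33.96787 + 0.00010 × 35.96708
= 30.370269 + 0.247286 + 1.443634 + 0.003597 = 32.064786 u

32.0648 u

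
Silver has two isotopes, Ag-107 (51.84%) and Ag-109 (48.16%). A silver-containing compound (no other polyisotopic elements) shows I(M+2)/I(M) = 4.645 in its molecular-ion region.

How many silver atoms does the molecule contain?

The M+2/M ratio from n Ag atoms is n · q/p = n · 0.4816/0.5184.
n = 4.645 × 0.5184/0.4816 = 5.00 ≈ 5

5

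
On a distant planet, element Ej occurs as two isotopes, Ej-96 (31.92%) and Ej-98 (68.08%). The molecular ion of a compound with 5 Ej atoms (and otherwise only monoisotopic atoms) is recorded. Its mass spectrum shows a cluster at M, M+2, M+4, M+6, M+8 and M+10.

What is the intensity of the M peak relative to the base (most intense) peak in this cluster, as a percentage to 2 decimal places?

Binomial terms of (0.3192 + 0.6808)^5: M 0.0033, M+2 0.0353, M+4 0.1507, M+6 0.3215, M+8 0.3429, M+10 0.1463 → M+8 is the base peak.
P(M+8) = C(5,4) × 0.3192^1 × 0.6808^4 = 5 × 0.3192 × 0.21482172 = 0.342855 (base)
P(M) = C(5,0) × 0.3192^5 × 0.6808^0 = 1 × 0.00331371 × 1.0000 = 0.003314
Relative intensity = 0.003314 / 0.342855 × 100 = 0.97

0.97%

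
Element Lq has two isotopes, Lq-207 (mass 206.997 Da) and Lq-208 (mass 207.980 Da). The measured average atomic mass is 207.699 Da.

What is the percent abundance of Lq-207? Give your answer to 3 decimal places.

Writing the weighted mean with unknown fraction x of Lq-207:
206.997·x + 207.980·(1 − x) = 207.699
(206.997 − 207.980)·x = 207.699 − 207.980
x = -0.281 / -0.983 = 0.28586 → 28.586% Lq-207, 71.414% Lq-208.

28.586%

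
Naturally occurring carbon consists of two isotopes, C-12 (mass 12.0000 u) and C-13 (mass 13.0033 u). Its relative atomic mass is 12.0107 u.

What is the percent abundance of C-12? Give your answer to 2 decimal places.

98.93%

Let x be the fractional abundance of C-12; then C-13 has abundance 1 − x.
12.0000·x + 13.0033·(1 − x) = 12.0107
(12.0000 − 13.0033)·x = 12.0107 − 13.0033
x = -0.9926 / -1.0033 = 0.98934 → 98.93% C-12, 1.07% C-13.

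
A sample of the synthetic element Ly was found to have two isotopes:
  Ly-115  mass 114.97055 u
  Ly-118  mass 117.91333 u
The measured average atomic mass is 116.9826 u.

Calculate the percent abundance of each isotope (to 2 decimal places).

Writing the weighted mean with unknown fraction x of Ly-115:
114.97055·x + 117.91333·(1 − x) = 116.9826
(114.97055 − 117.91333)·x = 116.9826 − 117.91333
x = -0.93073 / -2.94278 = 0.31628 → 31.63% Ly-115, 68.37% Ly-118.

Ly-115: 31.63%, Ly-118: 68.37%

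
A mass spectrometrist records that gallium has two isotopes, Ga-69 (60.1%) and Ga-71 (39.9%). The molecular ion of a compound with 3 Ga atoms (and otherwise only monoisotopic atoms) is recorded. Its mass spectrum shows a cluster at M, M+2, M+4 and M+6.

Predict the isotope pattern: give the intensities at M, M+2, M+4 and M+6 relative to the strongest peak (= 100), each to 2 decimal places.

The 3 Ga atoms are independent, so intensities follow the terms of (0.601 + 0.399)^3.
P(M) = 0.601^3 = 0.217082
P(M+2) = 3 × 0.601^2 × 0.399^1 = 0.432358
P(M+4) = 3 × 0.601^1 × 0.399^2 = 0.287039
P(M+6) = 0.399^3 = 0.063521
The M+2 peak is largest (0.432358); scaling to 100 gives 50.21 : 100.00 : 66.39 : 14.69.

50.21 : 100.00 : 66.39 : 14.69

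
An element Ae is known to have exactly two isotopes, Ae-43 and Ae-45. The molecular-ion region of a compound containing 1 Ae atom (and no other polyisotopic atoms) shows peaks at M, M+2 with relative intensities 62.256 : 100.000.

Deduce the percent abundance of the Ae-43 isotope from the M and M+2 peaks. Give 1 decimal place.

38.4%

Let p = fractional abundance of Ae-43. I(M+2)/I(M) = [C(1,1)·p^0·(1−p)] / p^1 = 1·(1−p)/p = 100.000/62.256 = 1.6063
(1−p)/p = 1.6063/1 = 1.6063  ⇒  p = 1/(1 + 1.6063) = 0.3837
Ae-43: 38.4%, Ae-45: 61.6%.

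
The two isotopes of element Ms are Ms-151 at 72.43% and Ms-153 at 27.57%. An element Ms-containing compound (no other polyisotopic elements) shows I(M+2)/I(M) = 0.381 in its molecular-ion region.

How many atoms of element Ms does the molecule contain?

With n Ms atoms, P(M+2)/P(M) = C(n,1)·p^(n−1)q / p^n = n·q/p = n · 0.2757/0.7243.
n = 0.381 × 0.7243/0.2757 = 1.00 ≈ 1

1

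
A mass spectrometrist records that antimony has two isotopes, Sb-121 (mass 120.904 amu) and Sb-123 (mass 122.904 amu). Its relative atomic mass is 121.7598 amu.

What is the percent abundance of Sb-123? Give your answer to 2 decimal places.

Let x be the fractional abundance of Sb-121; then Sb-123 has abundance 1 − x.
120.904·x + 122.904·(1 − x) = 121.7598
(120.904 − 122.904)·x = 121.7598 − 122.904
x = -1.1442 / -2.000 = 0.57210 → 57.21% Sb-121, 42.79% Sb-123.

42.79%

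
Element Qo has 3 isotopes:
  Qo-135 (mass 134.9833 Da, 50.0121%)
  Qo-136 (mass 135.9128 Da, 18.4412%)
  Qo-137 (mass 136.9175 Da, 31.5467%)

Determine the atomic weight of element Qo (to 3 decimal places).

Average mass = Σ (abundance × isotope mass) = 0.500121 × 134.9833 + 0.184412 × 135.9128 + 0.315467 × 136.9175
= 67.50798 + 25.06395 + 43.19295 = 135.76488 Da

135.765 Da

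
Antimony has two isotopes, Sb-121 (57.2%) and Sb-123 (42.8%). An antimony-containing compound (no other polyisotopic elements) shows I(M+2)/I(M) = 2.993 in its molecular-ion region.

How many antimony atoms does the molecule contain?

For n independent Sb atoms, I(M+2)/I(M) = n · (abundance Sb-123) / (abundance Sb-121) = n · 0.428/0.572.
n = 2.993 × 0.572/0.428 = 4.00 ≈ 4

4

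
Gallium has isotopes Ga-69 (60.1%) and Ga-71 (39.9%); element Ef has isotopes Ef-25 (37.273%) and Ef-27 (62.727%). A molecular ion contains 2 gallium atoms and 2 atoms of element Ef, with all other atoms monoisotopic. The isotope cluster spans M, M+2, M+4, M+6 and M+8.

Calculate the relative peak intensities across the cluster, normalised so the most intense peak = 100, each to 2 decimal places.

Gallium pattern (n=2): 0.361201 : 0.479598 : 0.159201
Element Ef pattern (n=2): 0.13892765 : 0.46760469 : 0.39346765
Convolve the two distributions (both contribute in 2-u steps):
  M: 0.361201×0.13892765 = 0.050181
  M+2: 0.361201×0.46760469 + 0.479598×0.13892765 = 0.235529
  M+4: 0.361201×0.39346765 + 0.479598×0.46760469 + 0.159201×0.13892765 = 0.388501
  M+6: 0.479598×0.39346765 + 0.159201×0.46760469 = 0.263149
  M+8: 0.159201×0.39346765 = 0.062640
Scale to base peak (0.388501) = 100: 12.92 : 60.63 : 100.00 : 67.73 : 16.12

12.92 : 60.63 : 100.00 : 67.73 : 16.12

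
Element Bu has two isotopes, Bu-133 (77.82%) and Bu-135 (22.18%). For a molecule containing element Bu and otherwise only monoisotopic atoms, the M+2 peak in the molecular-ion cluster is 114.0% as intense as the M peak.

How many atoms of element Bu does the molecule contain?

4

For n independent Bu atoms, I(M+2)/I(M) = n · (abundance Bu-135) / (abundance Bu-133) = n · 0.2218/0.7782.
n = 1.140 × 0.7782/0.2218 = 4.00 ≈ 4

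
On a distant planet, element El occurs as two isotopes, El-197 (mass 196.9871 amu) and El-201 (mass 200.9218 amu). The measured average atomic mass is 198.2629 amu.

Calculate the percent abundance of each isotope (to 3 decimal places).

Let x be the fractional abundance of El-197; then El-201 has abundance 1 − x.
196.9871·x + 200.9218·(1 − x) = 198.2629
(196.9871 − 200.9218)·x = 198.2629 − 200.9218
x = -2.6589 / -3.9347 = 0.67576 → 67.576% El-197, 32.424% El-201.

El-197: 67.576%, El-201: 32.424%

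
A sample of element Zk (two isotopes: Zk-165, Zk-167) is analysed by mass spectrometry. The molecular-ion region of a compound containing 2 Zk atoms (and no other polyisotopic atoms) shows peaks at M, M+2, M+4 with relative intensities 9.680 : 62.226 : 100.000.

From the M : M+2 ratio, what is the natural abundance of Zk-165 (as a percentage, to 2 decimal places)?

23.73%

If p is the fraction of Zk that is Zk-165, then I(M+2)/I(M) = [C(2,1)·p^1·(1−p)] / p^2 = 2·(1−p)/p = 62.226/9.680 = 6.4283
(1−p)/p = 6.4283/2 = 3.2142  ⇒  p = 1/(1 + 3.2142) = 0.2373
Zk-165: 23.73%, Zk-167: 76.27%.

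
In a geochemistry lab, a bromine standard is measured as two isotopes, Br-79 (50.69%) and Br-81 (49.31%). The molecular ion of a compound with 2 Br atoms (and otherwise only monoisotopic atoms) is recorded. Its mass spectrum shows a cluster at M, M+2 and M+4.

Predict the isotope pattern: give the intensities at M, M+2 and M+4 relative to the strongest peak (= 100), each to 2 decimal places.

The 2 Br atoms are independent, so intensities follow the terms of (0.5069 + 0.4931)^2.
P(M) = 0.5069^2 = 0.256948
P(M+2) = 2 × 0.5069^1 × 0.4931^1 = 0.499905
P(M+4) = 0.4931^2 = 0.243148
The M+2 peak is largest (0.499905); scaling to 100 gives 51.40 : 100.00 : 48.64.

51.40 : 100.00 : 48.64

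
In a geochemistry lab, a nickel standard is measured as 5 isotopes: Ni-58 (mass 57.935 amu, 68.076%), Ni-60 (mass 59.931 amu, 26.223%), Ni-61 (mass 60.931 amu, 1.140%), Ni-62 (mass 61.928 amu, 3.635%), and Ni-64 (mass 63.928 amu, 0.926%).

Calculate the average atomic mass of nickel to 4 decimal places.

The abundance-weighted mean is 0.68076 × 57.935 + 0.26223 × 59.931 + 0.01140 × 60.931 + 0.03635 × 61.928 + 0.00926 × 63.928
= 39.43983 + 15.71571 + 0.69461 + 2.25108 + 0.59197 = 58.69320 amu

58.6932 amu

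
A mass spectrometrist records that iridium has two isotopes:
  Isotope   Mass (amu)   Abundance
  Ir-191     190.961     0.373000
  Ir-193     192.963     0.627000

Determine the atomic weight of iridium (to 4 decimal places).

192.2163 amu

Average mass = Σ (abundance × isotope mass) = 0.373000 × 190.961 + 0.627000 × 192.963
= 71.22845 + 120.98780 = 192.21625 amu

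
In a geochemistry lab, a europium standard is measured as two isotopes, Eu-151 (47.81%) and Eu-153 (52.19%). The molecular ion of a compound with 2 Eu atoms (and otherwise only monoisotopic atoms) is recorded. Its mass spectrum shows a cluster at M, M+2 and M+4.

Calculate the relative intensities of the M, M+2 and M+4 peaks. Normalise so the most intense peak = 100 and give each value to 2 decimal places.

Expanding (0.4781 + 0.5219)^2:
P(M) = 0.4781^2 = 0.228580
P(M+2) = 2 × 0.4781^1 × 0.5219^1 = 0.499041
P(M+4) = 0.5219^2 = 0.272380
The M+2 peak is largest (0.499041); scaling to 100 gives 45.80 : 100.00 : 54.58.

45.80 : 100.00 : 54.58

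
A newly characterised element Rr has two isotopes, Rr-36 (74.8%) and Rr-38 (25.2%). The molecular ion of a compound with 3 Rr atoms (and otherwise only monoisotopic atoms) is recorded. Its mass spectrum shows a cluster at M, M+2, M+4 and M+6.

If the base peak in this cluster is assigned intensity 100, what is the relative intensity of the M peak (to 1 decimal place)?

98.9

Binomial terms of (0.748 + 0.252)^3: M 0.4185, M+2 0.4230, M+4 0.1425, M+6 0.0160 → M+2 is the base peak.
P(M+2) = C(3,1) × 0.748^2 × 0.252^1 = 3 × 0.559504 × 0.2520 = 0.422985 (base)
P(M) = C(3,0) × 0.748^3 × 0.252^0 = 1 × 0.41850899 × 1.0000 = 0.418509
Relative intensity = 0.418509 / 0.422985 × 100 = 98.9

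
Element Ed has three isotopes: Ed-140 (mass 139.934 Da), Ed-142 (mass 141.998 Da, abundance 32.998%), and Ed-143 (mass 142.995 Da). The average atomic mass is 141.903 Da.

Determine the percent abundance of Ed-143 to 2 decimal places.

Let x and y be the fractions of Ed-140 and Ed-143. Then x + y = 1 − 0.32998 = 0.67002 and 139.934x + 142.995y = 141.903 − 0.32998×141.998 = 95.04649996.
Substituting: 139.934x + 142.995(0.67002 − x) = 95.04649996
(139.934 − 142.995)x = -0.76300994  ⇒  x = 0.24927, y = 0.42075
Ed-140: 24.93%, Ed-143: 42.08%.

42.08%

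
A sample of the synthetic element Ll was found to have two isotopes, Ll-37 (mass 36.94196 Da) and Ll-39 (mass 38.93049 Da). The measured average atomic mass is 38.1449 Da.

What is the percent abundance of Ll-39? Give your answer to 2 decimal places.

60.49%

Let x be the fractional abundance of Ll-37; then Ll-39 has abundance 1 − x.
36.94196·x + 38.93049·(1 − x) = 38.1449
(36.94196 − 38.93049)·x = 38.1449 − 38.93049
x = -0.78559 / -1.98853 = 0.39506 → 39.51% Ll-37, 60.49% Ll-39.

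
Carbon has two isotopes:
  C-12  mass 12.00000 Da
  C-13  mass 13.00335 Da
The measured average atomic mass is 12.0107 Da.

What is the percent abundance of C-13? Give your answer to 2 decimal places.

Writing the weighted mean with unknown fraction x of C-12:
12.00000·x + 13.00335·(1 − x) = 12.0107
(12.00000 − 13.00335)·x = 12.0107 − 13.00335
x = -0.99265 / -1.00335 = 0.98934 → 98.93% C-12, 1.07% C-13.

1.07%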